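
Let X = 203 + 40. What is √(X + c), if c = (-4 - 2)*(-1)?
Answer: √249 ≈ 15.780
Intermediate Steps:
X = 243
c = 6 (c = -6*(-1) = 6)
√(X + c) = √(243 + 6) = √249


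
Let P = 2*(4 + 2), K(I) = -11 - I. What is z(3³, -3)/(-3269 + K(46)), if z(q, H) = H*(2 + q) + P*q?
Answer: -237/3326 ≈ -0.071257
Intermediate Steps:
P = 12 (P = 2*6 = 12)
z(q, H) = 12*q + H*(2 + q) (z(q, H) = H*(2 + q) + 12*q = 12*q + H*(2 + q))
z(3³, -3)/(-3269 + K(46)) = (2*(-3) + 12*3³ - 3*3³)/(-3269 + (-11 - 1*46)) = (-6 + 12*27 - 3*27)/(-3269 + (-11 - 46)) = (-6 + 324 - 81)/(-3269 - 57) = 237/(-3326) = 237*(-1/3326) = -237/3326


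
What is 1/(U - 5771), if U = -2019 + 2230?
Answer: -1/5560 ≈ -0.00017986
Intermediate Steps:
U = 211
1/(U - 5771) = 1/(211 - 5771) = 1/(-5560) = -1/5560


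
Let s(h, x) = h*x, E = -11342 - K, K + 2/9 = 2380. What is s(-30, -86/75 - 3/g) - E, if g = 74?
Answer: 22906061/1665 ≈ 13757.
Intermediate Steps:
K = 21418/9 (K = -2/9 + 2380 = 21418/9 ≈ 2379.8)
E = -123496/9 (E = -11342 - 1*21418/9 = -11342 - 21418/9 = -123496/9 ≈ -13722.)
s(-30, -86/75 - 3/g) - E = -30*(-86/75 - 3/74) - 1*(-123496/9) = -30*(-86*1/75 - 3*1/74) + 123496/9 = -30*(-86/75 - 3/74) + 123496/9 = -30*(-6589/5550) + 123496/9 = 6589/185 + 123496/9 = 22906061/1665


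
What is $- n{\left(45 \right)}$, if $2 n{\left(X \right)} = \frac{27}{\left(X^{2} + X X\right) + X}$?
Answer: $- \frac{3}{910} \approx -0.0032967$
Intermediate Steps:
$n{\left(X \right)} = \frac{27}{2 \left(X + 2 X^{2}\right)}$ ($n{\left(X \right)} = \frac{27 \frac{1}{\left(X^{2} + X X\right) + X}}{2} = \frac{27 \frac{1}{\left(X^{2} + X^{2}\right) + X}}{2} = \frac{27 \frac{1}{2 X^{2} + X}}{2} = \frac{27 \frac{1}{X + 2 X^{2}}}{2} = \frac{27}{2 \left(X + 2 X^{2}\right)}$)
$- n{\left(45 \right)} = - \frac{27}{2 \cdot 45 \left(1 + 2 \cdot 45\right)} = - \frac{27}{2 \cdot 45 \left(1 + 90\right)} = - \frac{27}{2 \cdot 45 \cdot 91} = \left(-1\right) \frac{3}{910} = - \frac{3}{910}$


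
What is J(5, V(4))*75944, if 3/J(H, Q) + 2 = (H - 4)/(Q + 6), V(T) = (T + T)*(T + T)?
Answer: -15948240/139 ≈ -1.1474e+5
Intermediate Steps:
V(T) = 4*T² (V(T) = (2*T)*(2*T) = 4*T²)
J(H, Q) = 3/(-2 + (-4 + H)/(6 + Q)) (J(H, Q) = 3/(-2 + (H - 4)/(Q + 6)) = 3/(-2 + (-4 + H)/(6 + Q)))
J(5, V(4))*75944 = (3*(6 + 4*4²)/(-16 + 5 - 8*4²))*75944 = (3*(6 + 4*16)/(-16 + 5 - 8*16))*75944 = (3*(6 + 64)/(-16 + 5 - 2*64))*75944 = (3*70/(-16 + 5 - 128))*75944 = (3*70/(-139))*75944 = (3*(-1/139)*70)*75944 = -210/139*75944 = -15948240/139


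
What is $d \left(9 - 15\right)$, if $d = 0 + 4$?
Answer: $-24$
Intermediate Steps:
$d = 4$
$d \left(9 - 15\right) = 4 \left(9 - 15\right) = 4 \left(-6\right) = -24$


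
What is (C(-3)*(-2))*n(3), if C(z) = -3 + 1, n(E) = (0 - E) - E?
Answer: -24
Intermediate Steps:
n(E) = -2*E (n(E) = -E - E = -2*E)
C(z) = -2
(C(-3)*(-2))*n(3) = (-2*(-2))*(-2*3) = 4*(-6) = -24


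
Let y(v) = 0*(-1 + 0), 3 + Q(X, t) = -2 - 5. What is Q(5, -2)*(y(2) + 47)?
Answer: -470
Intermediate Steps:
Q(X, t) = -10 (Q(X, t) = -3 + (-2 - 5) = -3 - 7 = -10)
y(v) = 0 (y(v) = 0*(-1) = 0)
Q(5, -2)*(y(2) + 47) = -10*(0 + 47) = -10*47 = -470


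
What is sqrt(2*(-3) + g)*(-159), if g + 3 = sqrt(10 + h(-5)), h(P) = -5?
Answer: -159*I*sqrt(9 - sqrt(5)) ≈ -413.52*I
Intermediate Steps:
g = -3 + sqrt(5) (g = -3 + sqrt(10 - 5) = -3 + sqrt(5) ≈ -0.76393)
sqrt(2*(-3) + g)*(-159) = sqrt(2*(-3) + (-3 + sqrt(5)))*(-159) = sqrt(-6 + (-3 + sqrt(5)))*(-159) = sqrt(-9 + sqrt(5))*(-159) = -159*sqrt(-9 + sqrt(5))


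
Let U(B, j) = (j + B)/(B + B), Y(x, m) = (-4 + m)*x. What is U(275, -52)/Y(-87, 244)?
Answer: -223/11484000 ≈ -1.9418e-5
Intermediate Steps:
Y(x, m) = x*(-4 + m)
U(B, j) = (B + j)/(2*B) (U(B, j) = (B + j)/((2*B)) = (B + j)*(1/(2*B)) = (B + j)/(2*B))
U(275, -52)/Y(-87, 244) = ((1/2)*(275 - 52)/275)/((-87*(-4 + 244))) = ((1/2)*(1/275)*223)/((-87*240)) = (223/550)/(-20880) = (223/550)*(-1/20880) = -223/11484000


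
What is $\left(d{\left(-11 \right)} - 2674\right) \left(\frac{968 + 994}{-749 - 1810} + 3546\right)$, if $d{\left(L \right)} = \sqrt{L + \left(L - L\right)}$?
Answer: $- \frac{8086400616}{853} + \frac{3024084 i \sqrt{11}}{853} \approx -9.48 \cdot 10^{6} + 11758.0 i$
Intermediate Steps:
$d{\left(L \right)} = \sqrt{L}$ ($d{\left(L \right)} = \sqrt{L + 0} = \sqrt{L}$)
$\left(d{\left(-11 \right)} - 2674\right) \left(\frac{968 + 994}{-749 - 1810} + 3546\right) = \left(\sqrt{-11} - 2674\right) \left(\frac{968 + 994}{-749 - 1810} + 3546\right) = \left(i \sqrt{11} - 2674\right) \left(\frac{1962}{-2559} + 3546\right) = \left(-2674 + i \sqrt{11}\right) \left(1962 \left(- \frac{1}{2559}\right) + 3546\right) = \left(-2674 + i \sqrt{11}\right) \left(- \frac{654}{853} + 3546\right) = \left(-2674 + i \sqrt{11}\right) \frac{3024084}{853} = - \frac{8086400616}{853} + \frac{3024084 i \sqrt{11}}{853}$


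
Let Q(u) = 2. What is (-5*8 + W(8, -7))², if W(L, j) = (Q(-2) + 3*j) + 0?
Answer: 3481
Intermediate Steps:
W(L, j) = 2 + 3*j (W(L, j) = (2 + 3*j) + 0 = 2 + 3*j)
(-5*8 + W(8, -7))² = (-5*8 + (2 + 3*(-7)))² = (-40 + (2 - 21))² = (-40 - 19)² = (-59)² = 3481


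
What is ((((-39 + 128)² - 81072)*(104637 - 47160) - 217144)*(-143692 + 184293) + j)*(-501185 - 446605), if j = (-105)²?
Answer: 161802654011022971340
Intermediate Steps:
j = 11025
((((-39 + 128)² - 81072)*(104637 - 47160) - 217144)*(-143692 + 184293) + j)*(-501185 - 446605) = ((((-39 + 128)² - 81072)*(104637 - 47160) - 217144)*(-143692 + 184293) + 11025)*(-501185 - 446605) = (((89² - 81072)*57477 - 217144)*40601 + 11025)*(-947790) = (((7921 - 81072)*57477 - 217144)*40601 + 11025)*(-947790) = ((-73151*57477 - 217144)*40601 + 11025)*(-947790) = ((-4204500027 - 217144)*40601 + 11025)*(-947790) = (-4204717171*40601 + 11025)*(-947790) = (-170715721859771 + 11025)*(-947790) = -170715721848746*(-947790) = 161802654011022971340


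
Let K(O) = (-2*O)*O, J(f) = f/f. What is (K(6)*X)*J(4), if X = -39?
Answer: 2808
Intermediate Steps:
J(f) = 1
K(O) = -2*O²
(K(6)*X)*J(4) = (-2*6²*(-39))*1 = (-2*36*(-39))*1 = -72*(-39)*1 = 2808*1 = 2808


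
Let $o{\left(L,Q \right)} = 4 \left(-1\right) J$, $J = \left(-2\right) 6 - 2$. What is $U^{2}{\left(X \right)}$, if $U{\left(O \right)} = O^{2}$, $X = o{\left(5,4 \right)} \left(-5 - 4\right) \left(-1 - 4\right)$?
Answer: $40327580160000$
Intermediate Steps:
$J = -14$ ($J = -12 - 2 = -14$)
$o{\left(L,Q \right)} = 56$ ($o{\left(L,Q \right)} = 4 \left(-1\right) \left(-14\right) = \left(-4\right) \left(-14\right) = 56$)
$X = 2520$ ($X = 56 \left(-5 - 4\right) \left(-1 - 4\right) = 56 \left(\left(-9\right) \left(-5\right)\right) = 56 \cdot 45 = 2520$)
$U^{2}{\left(X \right)} = \left(2520^{2}\right)^{2} = 6350400^{2} = 40327580160000$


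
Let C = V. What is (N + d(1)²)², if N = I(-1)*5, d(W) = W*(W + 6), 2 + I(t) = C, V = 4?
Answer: 3481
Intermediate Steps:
C = 4
I(t) = 2 (I(t) = -2 + 4 = 2)
d(W) = W*(6 + W)
N = 10 (N = 2*5 = 10)
(N + d(1)²)² = (10 + (1*(6 + 1))²)² = (10 + (1*7)²)² = (10 + 7²)² = (10 + 49)² = 59² = 3481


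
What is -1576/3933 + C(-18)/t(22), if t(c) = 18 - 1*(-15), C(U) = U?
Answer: -40934/43263 ≈ -0.94617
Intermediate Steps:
t(c) = 33 (t(c) = 18 + 15 = 33)
-1576/3933 + C(-18)/t(22) = -1576/3933 - 18/33 = -1576*1/3933 - 18*1/33 = -1576/3933 - 6/11 = -40934/43263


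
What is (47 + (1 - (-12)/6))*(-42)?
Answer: -2100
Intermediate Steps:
(47 + (1 - (-12)/6))*(-42) = (47 + (1 - 3*(-2/3)))*(-42) = (47 + (1 + 2))*(-42) = (47 + 3)*(-42) = 50*(-42) = -2100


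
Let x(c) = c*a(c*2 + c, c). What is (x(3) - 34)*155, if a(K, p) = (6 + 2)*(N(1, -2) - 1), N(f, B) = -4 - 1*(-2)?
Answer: -16430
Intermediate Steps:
N(f, B) = -2 (N(f, B) = -4 + 2 = -2)
a(K, p) = -24 (a(K, p) = (6 + 2)*(-2 - 1) = 8*(-3) = -24)
x(c) = -24*c (x(c) = c*(-24) = -24*c)
(x(3) - 34)*155 = (-24*3 - 34)*155 = (-72 - 34)*155 = -106*155 = -16430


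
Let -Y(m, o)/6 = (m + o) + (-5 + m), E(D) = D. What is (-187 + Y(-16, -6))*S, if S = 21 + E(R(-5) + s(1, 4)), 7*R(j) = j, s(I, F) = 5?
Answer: 12567/7 ≈ 1795.3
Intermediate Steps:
R(j) = j/7
Y(m, o) = 30 - 12*m - 6*o (Y(m, o) = -6*((m + o) + (-5 + m)) = -6*(-5 + o + 2*m) = 30 - 12*m - 6*o)
S = 177/7 (S = 21 + ((⅐)*(-5) + 5) = 21 + (-5/7 + 5) = 21 + 30/7 = 177/7 ≈ 25.286)
(-187 + Y(-16, -6))*S = (-187 + (30 - 12*(-16) - 6*(-6)))*(177/7) = (-187 + (30 + 192 + 36))*(177/7) = (-187 + 258)*(177/7) = 71*(177/7) = 12567/7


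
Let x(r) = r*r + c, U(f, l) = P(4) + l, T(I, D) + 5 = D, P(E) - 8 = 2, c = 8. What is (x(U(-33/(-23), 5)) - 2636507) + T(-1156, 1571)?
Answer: -2634708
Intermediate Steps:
P(E) = 10 (P(E) = 8 + 2 = 10)
T(I, D) = -5 + D
U(f, l) = 10 + l
x(r) = 8 + r² (x(r) = r*r + 8 = r² + 8 = 8 + r²)
(x(U(-33/(-23), 5)) - 2636507) + T(-1156, 1571) = ((8 + (10 + 5)²) - 2636507) + (-5 + 1571) = ((8 + 15²) - 2636507) + 1566 = ((8 + 225) - 2636507) + 1566 = (233 - 2636507) + 1566 = -2636274 + 1566 = -2634708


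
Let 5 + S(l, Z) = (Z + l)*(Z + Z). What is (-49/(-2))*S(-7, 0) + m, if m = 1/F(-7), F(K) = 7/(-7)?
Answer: -247/2 ≈ -123.50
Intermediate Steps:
F(K) = -1 (F(K) = 7*(-⅐) = -1)
S(l, Z) = -5 + 2*Z*(Z + l) (S(l, Z) = -5 + (Z + l)*(Z + Z) = -5 + (Z + l)*(2*Z) = -5 + 2*Z*(Z + l))
m = -1 (m = 1/(-1) = -1)
(-49/(-2))*S(-7, 0) + m = (-49/(-2))*(-5 + 2*0² + 2*0*(-7)) - 1 = (-49*(-½))*(-5 + 2*0 + 0) - 1 = 49*(-5 + 0 + 0)/2 - 1 = (49/2)*(-5) - 1 = -245/2 - 1 = -247/2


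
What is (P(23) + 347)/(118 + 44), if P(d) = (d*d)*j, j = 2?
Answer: 1405/162 ≈ 8.6728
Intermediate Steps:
P(d) = 2*d² (P(d) = (d*d)*2 = d²*2 = 2*d²)
(P(23) + 347)/(118 + 44) = (2*23² + 347)/(118 + 44) = (2*529 + 347)/162 = (1058 + 347)*(1/162) = 1405*(1/162) = 1405/162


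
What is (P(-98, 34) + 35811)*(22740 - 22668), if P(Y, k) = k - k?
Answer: 2578392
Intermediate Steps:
P(Y, k) = 0
(P(-98, 34) + 35811)*(22740 - 22668) = (0 + 35811)*(22740 - 22668) = 35811*72 = 2578392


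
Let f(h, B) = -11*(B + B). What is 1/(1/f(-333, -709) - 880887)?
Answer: -15598/13740075425 ≈ -1.1352e-6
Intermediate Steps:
f(h, B) = -22*B
1/(1/f(-333, -709) - 880887) = 1/(1/(-22*(-709)) - 880887) = 1/(1/15598 - 880887) = 1/(-13740075425/15598) = -15598/13740075425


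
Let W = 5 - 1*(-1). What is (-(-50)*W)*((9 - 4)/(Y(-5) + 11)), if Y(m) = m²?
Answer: 125/3 ≈ 41.667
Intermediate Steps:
W = 6 (W = 5 + 1 = 6)
(-(-50)*W)*((9 - 4)/(Y(-5) + 11)) = (-(-50)*6)*((9 - 4)/((-5)² + 11)) = (-10*(-30))*(5/(25 + 11)) = 300*(5/36) = 125/3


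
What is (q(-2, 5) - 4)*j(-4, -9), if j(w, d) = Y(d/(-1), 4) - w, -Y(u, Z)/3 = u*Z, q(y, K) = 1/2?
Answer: 364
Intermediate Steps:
q(y, K) = 1/2 (q(y, K) = 1*(1/2) = 1/2)
Y(u, Z) = -3*Z*u (Y(u, Z) = -3*u*Z = -3*Z*u)
j(w, d) = -w + 12*d (j(w, d) = -3*4*d/(-1) - w = -3*4*d*(-1) - w = -3*4*(-d) - w = 12*d - w = -w + 12*d)
(q(-2, 5) - 4)*j(-4, -9) = (1/2 - 4)*(-1*(-4) + 12*(-9)) = -7*(4 - 108)/2 = -7/2*(-104) = 364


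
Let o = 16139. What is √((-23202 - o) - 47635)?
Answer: 24*I*√151 ≈ 294.92*I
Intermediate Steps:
√((-23202 - o) - 47635) = √((-23202 - 1*16139) - 47635) = √((-23202 - 16139) - 47635) = √(-39341 - 47635) = √(-86976) = 24*I*√151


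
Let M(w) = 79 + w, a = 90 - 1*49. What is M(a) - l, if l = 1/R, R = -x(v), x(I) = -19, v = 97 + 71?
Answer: 2279/19 ≈ 119.95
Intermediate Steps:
v = 168
a = 41 (a = 90 - 49 = 41)
R = 19 (R = -1*(-19) = 19)
l = 1/19 ≈ 0.052632
M(a) - l = (79 + 41) - 1*1/19 = 120 - 1/19 = 2279/19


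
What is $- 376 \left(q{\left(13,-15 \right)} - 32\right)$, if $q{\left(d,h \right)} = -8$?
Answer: $15040$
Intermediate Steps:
$- 376 \left(q{\left(13,-15 \right)} - 32\right) = - 376 \left(-8 - 32\right) = \left(-376\right) \left(-40\right) = 15040$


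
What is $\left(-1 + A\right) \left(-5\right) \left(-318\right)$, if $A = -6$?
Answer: $-11130$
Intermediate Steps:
$\left(-1 + A\right) \left(-5\right) \left(-318\right) = \left(-1 - 6\right) \left(-5\right) \left(-318\right) = \left(-7\right) \left(-5\right) \left(-318\right) = 35 \left(-318\right) = -11130$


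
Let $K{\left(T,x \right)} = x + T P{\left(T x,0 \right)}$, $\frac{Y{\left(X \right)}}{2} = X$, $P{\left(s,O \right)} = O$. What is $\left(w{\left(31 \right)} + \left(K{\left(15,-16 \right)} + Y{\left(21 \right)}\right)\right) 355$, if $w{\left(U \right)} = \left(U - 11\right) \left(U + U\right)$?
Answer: $449430$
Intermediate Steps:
$Y{\left(X \right)} = 2 X$
$w{\left(U \right)} = 2 U \left(-11 + U\right)$ ($w{\left(U \right)} = \left(-11 + U\right) 2 U = 2 U \left(-11 + U\right)$)
$K{\left(T,x \right)} = x$ ($K{\left(T,x \right)} = x + T 0 = x + 0 = x$)
$\left(w{\left(31 \right)} + \left(K{\left(15,-16 \right)} + Y{\left(21 \right)}\right)\right) 355 = \left(2 \cdot 31 \left(-11 + 31\right) + \left(-16 + 2 \cdot 21\right)\right) 355 = \left(2 \cdot 31 \cdot 20 + \left(-16 + 42\right)\right) 355 = \left(1240 + 26\right) 355 = 1266 \cdot 355 = 449430$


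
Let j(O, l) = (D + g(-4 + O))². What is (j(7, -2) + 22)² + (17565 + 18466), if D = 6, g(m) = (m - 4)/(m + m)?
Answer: 50764465/1296 ≈ 39170.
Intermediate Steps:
g(m) = (-4 + m)/(2*m) (g(m) = (-4 + m)/((2*m)) = (-4 + m)*(1/(2*m)) = (-4 + m)/(2*m))
j(O, l) = (6 + (-8 + O)/(2*(-4 + O)))² (j(O, l) = (6 + (-4 + (-4 + O))/(2*(-4 + O)))² = (6 + (-8 + O)/(2*(-4 + O)))²)
(j(7, -2) + 22)² + (17565 + 18466) = ((-56 + 13*7)²/(4*(-4 + 7)²) + 22)² + (17565 + 18466) = ((¼)*(-56 + 91)²/3² + 22)² + 36031 = ((¼)*35²*(⅑) + 22)² + 36031 = ((¼)*1225*(⅑) + 22)² + 36031 = (1225/36 + 22)² + 36031 = (2017/36)² + 36031 = 4068289/1296 + 36031 = 50764465/1296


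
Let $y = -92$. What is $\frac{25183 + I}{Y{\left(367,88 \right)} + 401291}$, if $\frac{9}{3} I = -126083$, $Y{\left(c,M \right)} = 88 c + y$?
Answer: $- \frac{50534}{1300485} \approx -0.038858$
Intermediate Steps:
$Y{\left(c,M \right)} = -92 + 88 c$ ($Y{\left(c,M \right)} = 88 c - 92 = -92 + 88 c$)
$I = - \frac{126083}{3}$ ($I = \frac{1}{3} \left(-126083\right) = - \frac{126083}{3} \approx -42028.0$)
$\frac{25183 + I}{Y{\left(367,88 \right)} + 401291} = \frac{25183 - \frac{126083}{3}}{\left(-92 + 88 \cdot 367\right) + 401291} = - \frac{50534}{3 \left(\left(-92 + 32296\right) + 401291\right)} = - \frac{50534}{3 \left(32204 + 401291\right)} = - \frac{50534}{3 \cdot 433495} = \left(- \frac{50534}{3}\right) \frac{1}{433495} = - \frac{50534}{1300485}$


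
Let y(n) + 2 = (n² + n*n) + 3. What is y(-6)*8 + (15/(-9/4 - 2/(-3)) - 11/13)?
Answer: 141699/247 ≈ 573.68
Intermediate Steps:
y(n) = 1 + 2*n² (y(n) = -2 + ((n² + n*n) + 3) = -2 + ((n² + n²) + 3) = -2 + (2*n² + 3) = -2 + (3 + 2*n²) = 1 + 2*n²)
y(-6)*8 + (15/(-9/4 - 2/(-3)) - 11/13) = (1 + 2*(-6)²)*8 + (15/(-9/4 - 2/(-3)) - 11/13) = (1 + 2*36)*8 + (15/(-9*¼ - 2*(-⅓)) - 11*1/13) = (1 + 72)*8 + (15/(-9/4 + ⅔) - 11/13) = 73*8 + (15/(-19/12) - 11/13) = 584 + (15*(-12/19) - 11/13) = 584 + (-180/19 - 11/13) = 584 - 2549/247 = 141699/247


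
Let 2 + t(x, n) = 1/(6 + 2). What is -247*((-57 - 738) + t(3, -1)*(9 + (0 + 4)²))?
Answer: 1663545/8 ≈ 2.0794e+5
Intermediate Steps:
t(x, n) = -15/8 (t(x, n) = -2 + 1/(6 + 2) = -2 + 1/8 = -2 + ⅛ = -15/8)
-247*((-57 - 738) + t(3, -1)*(9 + (0 + 4)²)) = -247*((-57 - 738) - 15*(9 + (0 + 4)²)/8) = -247*(-795 - 15*(9 + 4²)/8) = -247*(-795 - 15*(9 + 16)/8) = -247*(-795 - 15/8*25) = -247*(-795 - 375/8) = -247*(-6735/8) = 1663545/8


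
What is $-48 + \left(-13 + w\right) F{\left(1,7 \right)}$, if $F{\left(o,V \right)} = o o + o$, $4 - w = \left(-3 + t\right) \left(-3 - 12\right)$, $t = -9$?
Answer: $-426$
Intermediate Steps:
$w = -176$ ($w = 4 - \left(-3 - 9\right) \left(-3 - 12\right) = 4 - \left(-12\right) \left(-15\right) = 4 - 180 = -176$)
$F{\left(o,V \right)} = o + o^{2}$ ($F{\left(o,V \right)} = o^{2} + o = o + o^{2}$)
$-48 + \left(-13 + w\right) F{\left(1,7 \right)} = -48 + \left(-13 - 176\right) 1 \left(1 + 1\right) = -48 - 189 \cdot 1 \cdot 2 = -48 - 378 = -426$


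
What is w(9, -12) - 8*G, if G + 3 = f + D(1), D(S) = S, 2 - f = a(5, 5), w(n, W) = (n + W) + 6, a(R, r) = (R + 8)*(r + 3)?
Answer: 835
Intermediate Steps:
a(R, r) = (3 + r)*(8 + R) (a(R, r) = (8 + R)*(3 + r) = (3 + r)*(8 + R))
w(n, W) = 6 + W + n (w(n, W) = (W + n) + 6 = 6 + W + n)
f = -102 (f = 2 - (24 + 3*5 + 8*5 + 5*5) = 2 - (24 + 15 + 40 + 25) = 2 - 1*104 = 2 - 104 = -102)
G = -104 (G = -3 + (-102 + 1) = -3 - 101 = -104)
w(9, -12) - 8*G = (6 - 12 + 9) - 8*(-104) = 3 + 832 = 835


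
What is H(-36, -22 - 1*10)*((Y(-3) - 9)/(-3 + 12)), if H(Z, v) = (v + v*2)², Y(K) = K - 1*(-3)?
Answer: -9216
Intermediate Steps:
Y(K) = 3 + K (Y(K) = K + 3 = 3 + K)
H(Z, v) = 9*v² (H(Z, v) = (v + 2*v)² = (3*v)² = 9*v²)
H(-36, -22 - 1*10)*((Y(-3) - 9)/(-3 + 12)) = (9*(-22 - 1*10)²)*(((3 - 3) - 9)/(-3 + 12)) = (9*(-22 - 10)²)*((0 - 9)/9) = (9*(-32)²)*(-9*⅑) = (9*1024)*(-1) = 9216*(-1) = -9216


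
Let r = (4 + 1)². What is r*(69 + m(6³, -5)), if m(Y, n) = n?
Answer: 1600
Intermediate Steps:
r = 25 (r = 5² = 25)
r*(69 + m(6³, -5)) = 25*(69 - 5) = 25*64 = 1600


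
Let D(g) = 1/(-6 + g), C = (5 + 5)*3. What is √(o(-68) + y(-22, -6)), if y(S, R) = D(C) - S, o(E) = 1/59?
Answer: √11057190/708 ≈ 4.6967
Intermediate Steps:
o(E) = 1/59
C = 30 (C = 10*3 = 30)
y(S, R) = 1/24 - S (y(S, R) = 1/(-6 + 30) - S = 1/24 - S)
√(o(-68) + y(-22, -6)) = √(1/59 + (1/24 - 1*(-22))) = √(1/59 + (1/24 + 22)) = √(1/59 + 529/24) = √(31235/1416) = √11057190/708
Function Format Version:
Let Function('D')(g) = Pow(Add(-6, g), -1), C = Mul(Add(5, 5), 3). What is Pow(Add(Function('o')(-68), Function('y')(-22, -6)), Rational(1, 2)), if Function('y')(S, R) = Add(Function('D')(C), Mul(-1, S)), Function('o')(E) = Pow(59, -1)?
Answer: Mul(Rational(1, 708), Pow(11057190, Rational(1, 2))) ≈ 4.6967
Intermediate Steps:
Function('o')(E) = Rational(1, 59)
C = 30 (C = Mul(10, 3) = 30)
Function('y')(S, R) = Add(Rational(1, 24), Mul(-1, S)) (Function('y')(S, R) = Add(Pow(Add(-6, 30), -1), Mul(-1, S)) = Add(Pow(24, -1), Mul(-1, S)) = Add(Rational(1, 24), Mul(-1, S)))
Pow(Add(Function('o')(-68), Function('y')(-22, -6)), Rational(1, 2)) = Pow(Add(Rational(1, 59), Add(Rational(1, 24), Mul(-1, -22))), Rational(1, 2)) = Pow(Add(Rational(1, 59), Add(Rational(1, 24), 22)), Rational(1, 2)) = Pow(Add(Rational(1, 59), Rational(529, 24)), Rational(1, 2)) = Pow(Rational(31235, 1416), Rational(1, 2)) = Mul(Rational(1, 708), Pow(11057190, Rational(1, 2)))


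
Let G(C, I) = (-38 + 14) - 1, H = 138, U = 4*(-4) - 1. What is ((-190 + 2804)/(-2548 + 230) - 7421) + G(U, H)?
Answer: -8631221/1159 ≈ -7447.1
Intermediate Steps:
U = -17 (U = -16 - 1 = -17)
G(C, I) = -25 (G(C, I) = -24 - 1 = -25)
((-190 + 2804)/(-2548 + 230) - 7421) + G(U, H) = ((-190 + 2804)/(-2548 + 230) - 7421) - 25 = (2614/(-2318) - 7421) - 25 = (2614*(-1/2318) - 7421) - 25 = (-1307/1159 - 7421) - 25 = -8602246/1159 - 25 = -8631221/1159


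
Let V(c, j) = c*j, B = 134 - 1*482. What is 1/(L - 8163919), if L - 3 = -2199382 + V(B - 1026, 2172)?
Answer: -1/13347626 ≈ -7.4920e-8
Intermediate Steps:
B = -348 (B = 134 - 482 = -348)
L = -5183707 (L = 3 + (-2199382 + (-348 - 1026)*2172) = 3 + (-2199382 - 1374*2172) = 3 + (-2199382 - 2984328) = 3 - 5183710 = -5183707)
1/(L - 8163919) = 1/(-5183707 - 8163919) = 1/(-13347626) = -1/13347626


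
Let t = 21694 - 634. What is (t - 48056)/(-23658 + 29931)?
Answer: -1588/369 ≈ -4.3035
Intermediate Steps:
t = 21060
(t - 48056)/(-23658 + 29931) = (21060 - 48056)/(-23658 + 29931) = -26996/6273 = -26996*1/6273 = -1588/369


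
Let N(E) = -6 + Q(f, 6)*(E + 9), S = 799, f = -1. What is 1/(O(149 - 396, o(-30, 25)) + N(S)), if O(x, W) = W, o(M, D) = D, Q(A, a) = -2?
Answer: -1/1597 ≈ -0.00062617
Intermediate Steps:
N(E) = -24 - 2*E (N(E) = -6 - 2*(E + 9) = -6 - 2*(9 + E) = -6 + (-18 - 2*E) = -24 - 2*E)
1/(O(149 - 396, o(-30, 25)) + N(S)) = 1/(25 + (-24 - 2*799)) = 1/(25 + (-24 - 1598)) = 1/(25 - 1622) = 1/(-1597) = -1/1597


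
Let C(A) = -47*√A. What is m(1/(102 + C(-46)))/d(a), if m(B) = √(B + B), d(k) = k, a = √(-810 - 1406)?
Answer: -I*√277/(554*√(102 - 47*I*√46)) ≈ 0.00096819 - 0.0013264*I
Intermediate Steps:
a = 2*I*√554 (a = √(-2216) = 2*I*√554 ≈ 47.074*I)
m(B) = √2*√B (m(B) = √(2*B) = √2*√B)
m(1/(102 + C(-46)))/d(a) = (√2*√(1/(102 - 47*I*√46)))/((2*I*√554)) = (√2*√(1/(102 - 47*I*√46)))*(-I*√554/1108) = (√2/√(102 - 47*I*√46))*(-I*√554/1108) = -I*√277/(554*√(102 - 47*I*√46))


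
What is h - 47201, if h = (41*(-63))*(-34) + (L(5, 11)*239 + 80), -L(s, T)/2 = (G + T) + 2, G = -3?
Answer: 35921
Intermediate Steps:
L(s, T) = 2 - 2*T (L(s, T) = -2*((-3 + T) + 2) = -2*(-1 + T) = 2 - 2*T)
h = 83122 (h = (41*(-63))*(-34) + ((2 - 2*11)*239 + 80) = -2583*(-34) + ((2 - 22)*239 + 80) = 87822 + (-20*239 + 80) = 87822 + (-4780 + 80) = 87822 - 4700 = 83122)
h - 47201 = 83122 - 47201 = 35921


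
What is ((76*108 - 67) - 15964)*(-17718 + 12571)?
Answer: 40264981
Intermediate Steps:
((76*108 - 67) - 15964)*(-17718 + 12571) = ((8208 - 67) - 15964)*(-5147) = (8141 - 15964)*(-5147) = -7823*(-5147) = 40264981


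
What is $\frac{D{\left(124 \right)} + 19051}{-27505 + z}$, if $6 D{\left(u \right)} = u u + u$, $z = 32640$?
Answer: $\frac{64903}{15405} \approx 4.2131$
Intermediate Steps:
$D{\left(u \right)} = \frac{u}{6} + \frac{u^{2}}{6}$ ($D{\left(u \right)} = \frac{u u + u}{6} = \frac{u^{2} + u}{6} = \frac{u + u^{2}}{6} = \frac{u}{6} + \frac{u^{2}}{6}$)
$\frac{D{\left(124 \right)} + 19051}{-27505 + z} = \frac{\frac{1}{6} \cdot 124 \left(1 + 124\right) + 19051}{-27505 + 32640} = \frac{\frac{1}{6} \cdot 124 \cdot 125 + 19051}{5135} = \left(\frac{7750}{3} + 19051\right) \frac{1}{5135} = \frac{64903}{3} \cdot \frac{1}{5135} = \frac{64903}{15405}$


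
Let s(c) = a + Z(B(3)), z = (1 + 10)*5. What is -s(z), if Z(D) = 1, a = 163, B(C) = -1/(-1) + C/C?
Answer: -164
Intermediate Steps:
B(C) = 2 (B(C) = -1*(-1) + 1 = 1 + 1 = 2)
z = 55 (z = 11*5 = 55)
s(c) = 164 (s(c) = 163 + 1 = 164)
-s(z) = -1*164 = -164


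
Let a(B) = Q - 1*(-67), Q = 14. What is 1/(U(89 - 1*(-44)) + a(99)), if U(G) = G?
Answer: 1/214 ≈ 0.0046729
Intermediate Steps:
a(B) = 81 (a(B) = 14 - 1*(-67) = 14 + 67 = 81)
1/(U(89 - 1*(-44)) + a(99)) = 1/((89 - 1*(-44)) + 81) = 1/((89 + 44) + 81) = 1/(133 + 81) = 1/214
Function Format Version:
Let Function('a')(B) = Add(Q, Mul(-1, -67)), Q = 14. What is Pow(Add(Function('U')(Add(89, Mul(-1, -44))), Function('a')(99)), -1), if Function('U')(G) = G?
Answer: Rational(1, 214) ≈ 0.0046729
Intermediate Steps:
Function('a')(B) = 81 (Function('a')(B) = Add(14, Mul(-1, -67)) = Add(14, 67) = 81)
Pow(Add(Function('U')(Add(89, Mul(-1, -44))), Function('a')(99)), -1) = Pow(Add(Add(89, Mul(-1, -44)), 81), -1) = Pow(Add(Add(89, 44), 81), -1) = Pow(Add(133, 81), -1) = Pow(214, -1) = Rational(1, 214)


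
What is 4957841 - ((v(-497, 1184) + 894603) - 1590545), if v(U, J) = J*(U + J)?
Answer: 4840375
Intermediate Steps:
v(U, J) = J*(J + U)
4957841 - ((v(-497, 1184) + 894603) - 1590545) = 4957841 - ((1184*(1184 - 497) + 894603) - 1590545) = 4957841 - ((1184*687 + 894603) - 1590545) = 4957841 - ((813408 + 894603) - 1590545) = 4957841 - (1708011 - 1590545) = 4957841 - 1*117466 = 4957841 - 117466 = 4840375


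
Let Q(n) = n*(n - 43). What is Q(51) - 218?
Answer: 190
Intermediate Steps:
Q(n) = n*(-43 + n)
Q(51) - 218 = 51*(-43 + 51) - 218 = 51*8 - 218 = 408 - 218 = 190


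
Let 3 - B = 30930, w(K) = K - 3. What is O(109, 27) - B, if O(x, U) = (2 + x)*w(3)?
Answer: 30927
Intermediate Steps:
w(K) = -3 + K
B = -30927 (B = 3 - 1*30930 = 3 - 30930 = -30927)
O(x, U) = 0 (O(x, U) = (2 + x)*(-3 + 3) = (2 + x)*0 = 0)
O(109, 27) - B = 0 - 1*(-30927) = 0 + 30927 = 30927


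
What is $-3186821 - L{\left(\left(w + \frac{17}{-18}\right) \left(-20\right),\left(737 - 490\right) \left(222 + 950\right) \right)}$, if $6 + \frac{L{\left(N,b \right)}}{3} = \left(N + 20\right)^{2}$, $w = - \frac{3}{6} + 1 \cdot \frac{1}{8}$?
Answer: $- \frac{344871949}{108} \approx -3.1933 \cdot 10^{6}$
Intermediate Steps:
$w = - \frac{3}{8}$ ($w = \left(-3\right) \frac{1}{6} + 1 \cdot \frac{1}{8} = - \frac{1}{2} + \frac{1}{8} = - \frac{3}{8} \approx -0.375$)
$L{\left(N,b \right)} = -18 + 3 \left(20 + N\right)^{2}$ ($L{\left(N,b \right)} = -18 + 3 \left(N + 20\right)^{2} = -18 + 3 \left(20 + N\right)^{2}$)
$-3186821 - L{\left(\left(w + \frac{17}{-18}\right) \left(-20\right),\left(737 - 490\right) \left(222 + 950\right) \right)} = -3186821 - \left(-18 + 3 \left(20 + \left(- \frac{3}{8} + \frac{17}{-18}\right) \left(-20\right)\right)^{2}\right) = -3186821 - \left(-18 + 3 \left(20 + \left(- \frac{3}{8} + 17 \left(- \frac{1}{18}\right)\right) \left(-20\right)\right)^{2}\right) = -3186821 - \left(-18 + 3 \left(20 + \left(- \frac{3}{8} - \frac{17}{18}\right) \left(-20\right)\right)^{2}\right) = -3186821 - \left(-18 + 3 \left(20 - - \frac{475}{18}\right)^{2}\right) = -3186821 - \left(-18 + 3 \left(20 + \frac{475}{18}\right)^{2}\right) = -3186821 - \left(-18 + 3 \left(\frac{835}{18}\right)^{2}\right) = -3186821 - \left(-18 + 3 \cdot \frac{697225}{324}\right) = -3186821 - \left(-18 + \frac{697225}{108}\right) = -3186821 - \frac{695281}{108} = - \frac{344871949}{108}$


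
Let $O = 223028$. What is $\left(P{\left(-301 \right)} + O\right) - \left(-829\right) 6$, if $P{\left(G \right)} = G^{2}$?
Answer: $318603$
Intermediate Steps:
$\left(P{\left(-301 \right)} + O\right) - \left(-829\right) 6 = \left(\left(-301\right)^{2} + 223028\right) - \left(-829\right) 6 = \left(90601 + 223028\right) - -4974 = 313629 + 4974 = 318603$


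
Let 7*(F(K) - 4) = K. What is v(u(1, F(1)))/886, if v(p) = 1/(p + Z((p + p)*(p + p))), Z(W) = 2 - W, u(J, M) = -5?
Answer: -1/91258 ≈ -1.0958e-5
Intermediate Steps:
F(K) = 4 + K/7
v(p) = 1/(2 + p - 4*p²) (v(p) = 1/(p + (2 - (p + p)*(p + p))) = 1/(p + (2 - 2*p*2*p)) = 1/(p + (2 - 4*p²)) = 1/(2 + p - 4*p²))
v(u(1, F(1)))/886 = 1/(2 - 5 - 4*(-5)²*886) = (1/886)/(2 - 5 - 4*25) = (1/886)/(2 - 5 - 100) = (1/886)/(-103) = -1/103*1/886 = -1/91258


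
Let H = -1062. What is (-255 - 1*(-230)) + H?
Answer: -1087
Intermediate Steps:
(-255 - 1*(-230)) + H = (-255 - 1*(-230)) - 1062 = (-255 + 230) - 1062 = -25 - 1062 = -1087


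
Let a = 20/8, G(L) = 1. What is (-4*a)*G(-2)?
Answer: -10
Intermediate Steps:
a = 5/2 (a = 20*(⅛) = 5/2 ≈ 2.5000)
(-4*a)*G(-2) = -4*5/2*1 = -10*1 = -10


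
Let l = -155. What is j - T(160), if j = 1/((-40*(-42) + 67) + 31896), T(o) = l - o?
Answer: 10597546/33643 ≈ 315.00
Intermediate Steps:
T(o) = -155 - o
j = 1/33643 (j = 1/((1680 + 67) + 31896) = 1/(1747 + 31896) = 1/33643 ≈ 2.9724e-5)
j - T(160) = 1/33643 - (-155 - 1*160) = 1/33643 - (-155 - 160) = 1/33643 - 1*(-315) = 1/33643 + 315 = 10597546/33643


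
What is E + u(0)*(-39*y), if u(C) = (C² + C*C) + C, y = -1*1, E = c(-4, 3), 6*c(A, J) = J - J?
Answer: 0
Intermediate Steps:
c(A, J) = 0 (c(A, J) = (J - J)/6 = (⅙)*0 = 0)
E = 0
y = -1
u(C) = C + 2*C² (u(C) = (C² + C²) + C = 2*C² + C = C + 2*C²)
E + u(0)*(-39*y) = 0 + (0*(1 + 2*0))*(-39*(-1)) = 0 + (0*(1 + 0))*39 = 0 + (0*1)*39 = 0 + 0*39 = 0 + 0 = 0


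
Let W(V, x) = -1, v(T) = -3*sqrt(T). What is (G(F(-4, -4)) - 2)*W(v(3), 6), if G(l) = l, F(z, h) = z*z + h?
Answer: -10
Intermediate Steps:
F(z, h) = h + z**2 (F(z, h) = z**2 + h = h + z**2)
(G(F(-4, -4)) - 2)*W(v(3), 6) = ((-4 + (-4)**2) - 2)*(-1) = ((-4 + 16) - 2)*(-1) = (12 - 2)*(-1) = 10*(-1) = -10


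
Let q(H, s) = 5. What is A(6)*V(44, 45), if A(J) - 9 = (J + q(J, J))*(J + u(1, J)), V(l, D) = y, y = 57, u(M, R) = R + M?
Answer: 8664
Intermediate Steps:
u(M, R) = M + R
V(l, D) = 57
A(J) = 9 + (1 + 2*J)*(5 + J) (A(J) = 9 + (J + 5)*(J + (1 + J)) = 9 + (5 + J)*(1 + 2*J) = 9 + (1 + 2*J)*(5 + J))
A(6)*V(44, 45) = (14 + 2*6**2 + 11*6)*57 = (14 + 2*36 + 66)*57 = (14 + 72 + 66)*57 = 152*57 = 8664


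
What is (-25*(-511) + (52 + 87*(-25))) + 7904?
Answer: 18556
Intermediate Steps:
(-25*(-511) + (52 + 87*(-25))) + 7904 = (12775 + (52 - 2175)) + 7904 = (12775 - 2123) + 7904 = 10652 + 7904 = 18556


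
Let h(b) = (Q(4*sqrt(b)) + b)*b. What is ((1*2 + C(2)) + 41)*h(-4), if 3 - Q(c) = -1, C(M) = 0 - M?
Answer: 0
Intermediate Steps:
C(M) = -M
Q(c) = 4 (Q(c) = 3 - 1*(-1) = 3 + 1 = 4)
h(b) = b*(4 + b) (h(b) = (4 + b)*b = b*(4 + b))
((1*2 + C(2)) + 41)*h(-4) = ((1*2 - 1*2) + 41)*(-4*(4 - 4)) = ((2 - 2) + 41)*(-4*0) = (0 + 41)*0 = 41*0 = 0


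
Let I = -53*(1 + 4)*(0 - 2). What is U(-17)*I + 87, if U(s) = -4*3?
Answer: -6273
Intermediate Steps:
U(s) = -12
I = 530 (I = -265*(-2) = -53*(-10) = 530)
U(-17)*I + 87 = -12*530 + 87 = -6360 + 87 = -6273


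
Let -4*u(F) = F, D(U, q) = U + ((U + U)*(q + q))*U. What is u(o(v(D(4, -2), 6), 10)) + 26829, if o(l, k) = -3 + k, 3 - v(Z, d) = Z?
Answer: 107309/4 ≈ 26827.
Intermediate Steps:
D(U, q) = U + 4*q*U**2 (D(U, q) = U + ((2*U)*(2*q))*U = U + (4*U*q)*U = U + 4*q*U**2)
v(Z, d) = 3 - Z
u(F) = -F/4
u(o(v(D(4, -2), 6), 10)) + 26829 = -(-3 + 10)/4 + 26829 = -1/4*7 + 26829 = -7/4 + 26829 = 107309/4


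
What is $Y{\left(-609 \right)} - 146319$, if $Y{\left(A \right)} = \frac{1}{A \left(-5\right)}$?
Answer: $- \frac{445541354}{3045} \approx -1.4632 \cdot 10^{5}$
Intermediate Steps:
$Y{\left(A \right)} = - \frac{1}{5 A}$ ($Y{\left(A \right)} = \frac{1}{\left(-5\right) A} = - \frac{1}{5 A}$)
$Y{\left(-609 \right)} - 146319 = - \frac{1}{5 \left(-609\right)} - 146319 = \left(- \frac{1}{5}\right) \left(- \frac{1}{609}\right) - 146319 = \frac{1}{3045} - 146319 = - \frac{445541354}{3045}$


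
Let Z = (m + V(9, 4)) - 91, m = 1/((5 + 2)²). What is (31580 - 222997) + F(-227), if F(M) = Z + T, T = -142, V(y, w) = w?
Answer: -9390653/49 ≈ -1.9165e+5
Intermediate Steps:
m = 1/49 (m = 1/(7²) = 1/49 ≈ 0.020408)
Z = -4262/49 (Z = (1/49 + 4) - 91 = 197/49 - 91 = -4262/49 ≈ -86.980)
F(M) = -11220/49 (F(M) = -4262/49 - 142 = -11220/49)
(31580 - 222997) + F(-227) = (31580 - 222997) - 11220/49 = -191417 - 11220/49 = -9390653/49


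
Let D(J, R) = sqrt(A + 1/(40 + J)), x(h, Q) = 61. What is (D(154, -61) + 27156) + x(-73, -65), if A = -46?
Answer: 27217 + I*sqrt(1731062)/194 ≈ 27217.0 + 6.782*I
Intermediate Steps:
D(J, R) = sqrt(-46 + 1/(40 + J))
(D(154, -61) + 27156) + x(-73, -65) = (sqrt((-1839 - 46*154)/(40 + 154)) + 27156) + 61 = (sqrt((-1839 - 7084)/194) + 27156) + 61 = (sqrt((1/194)*(-8923)) + 27156) + 61 = (sqrt(-8923/194) + 27156) + 61 = (I*sqrt(1731062)/194 + 27156) + 61 = (27156 + I*sqrt(1731062)/194) + 61 = 27217 + I*sqrt(1731062)/194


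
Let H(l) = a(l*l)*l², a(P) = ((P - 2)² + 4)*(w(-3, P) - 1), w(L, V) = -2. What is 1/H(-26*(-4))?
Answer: -1/3794553484800 ≈ -2.6354e-13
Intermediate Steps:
a(P) = -12 - 3*(-2 + P)² (a(P) = ((P - 2)² + 4)*(-2 - 1) = ((-2 + P)² + 4)*(-3) = (4 + (-2 + P)²)*(-3) = -12 - 3*(-2 + P)²)
H(l) = l²*(-12 - 3*(-2 + l²)²) (H(l) = (-12 - 3*(-2 + l*l)²)*l² = (-12 - 3*(-2 + l²)²)*l² = l²*(-12 - 3*(-2 + l²)²))
1/H(-26*(-4)) = 1/(3*(-26*(-4))²*(-4 - (-2 + (-26*(-4))²)²)) = 1/(3*104²*(-4 - (-2 + 104²)²)) = 1/(3*10816*(-4 - (-2 + 10816)²)) = 1/(3*10816*(-4 - 1*10814²)) = 1/(3*10816*(-4 - 1*116942596)) = 1/(3*10816*(-4 - 116942596)) = 1/(3*10816*(-116942600)) = 1/(-3794553484800) = -1/3794553484800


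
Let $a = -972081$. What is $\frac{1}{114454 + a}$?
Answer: $- \frac{1}{857627} \approx -1.166 \cdot 10^{-6}$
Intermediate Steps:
$\frac{1}{114454 + a} = \frac{1}{114454 - 972081} = \frac{1}{-857627} = - \frac{1}{857627}$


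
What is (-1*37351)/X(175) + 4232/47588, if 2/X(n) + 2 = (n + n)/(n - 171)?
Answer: -75986384605/47588 ≈ -1.5968e+6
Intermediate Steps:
X(n) = 2/(-2 + 2*n/(-171 + n)) (X(n) = 2/(-2 + (n + n)/(n - 171)) = 2/(-2 + (2*n)/(-171 + n)) = 2/(-2 + 2*n/(-171 + n)))
(-1*37351)/X(175) + 4232/47588 = (-1*37351)/(-1 + (1/171)*175) + 4232/47588 = -37351/(-1 + 175/171) + 4232*(1/47588) = -37351/4/171 + 1058/11897 = -37351*171/4 + 1058/11897 = -6387021/4 + 1058/11897 = -75986384605/47588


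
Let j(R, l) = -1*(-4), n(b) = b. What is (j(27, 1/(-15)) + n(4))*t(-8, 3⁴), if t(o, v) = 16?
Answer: 128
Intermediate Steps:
j(R, l) = 4
(j(27, 1/(-15)) + n(4))*t(-8, 3⁴) = (4 + 4)*16 = 8*16 = 128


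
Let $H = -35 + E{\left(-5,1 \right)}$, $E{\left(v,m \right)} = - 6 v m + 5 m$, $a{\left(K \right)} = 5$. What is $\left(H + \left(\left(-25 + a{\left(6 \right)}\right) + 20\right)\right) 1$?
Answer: $0$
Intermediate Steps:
$E{\left(v,m \right)} = 5 m - 6 m v$ ($E{\left(v,m \right)} = - 6 m v + 5 m = 5 m - 6 m v$)
$H = 0$ ($H = -35 + 1 \left(5 - -30\right) = -35 + 1 \left(5 + 30\right) = -35 + 1 \cdot 35 = -35 + 35 = 0$)
$\left(H + \left(\left(-25 + a{\left(6 \right)}\right) + 20\right)\right) 1 = \left(0 + \left(\left(-25 + 5\right) + 20\right)\right) 1 = \left(0 + \left(-20 + 20\right)\right) 1 = \left(0 + 0\right) 1 = 0 \cdot 1 = 0$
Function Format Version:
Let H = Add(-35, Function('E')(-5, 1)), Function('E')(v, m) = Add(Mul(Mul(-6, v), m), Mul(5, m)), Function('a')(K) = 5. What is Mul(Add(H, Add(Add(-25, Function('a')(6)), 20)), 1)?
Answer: 0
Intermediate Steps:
Function('E')(v, m) = Add(Mul(5, m), Mul(-6, m, v)) (Function('E')(v, m) = Add(Mul(-6, m, v), Mul(5, m)) = Add(Mul(5, m), Mul(-6, m, v)))
H = 0 (H = Add(-35, Mul(1, Add(5, Mul(-6, -5)))) = Add(-35, Mul(1, Add(5, 30))) = Add(-35, Mul(1, 35)) = Add(-35, 35) = 0)
Mul(Add(H, Add(Add(-25, Function('a')(6)), 20)), 1) = Mul(Add(0, Add(Add(-25, 5), 20)), 1) = Mul(Add(0, Add(-20, 20)), 1) = Mul(Add(0, 0), 1) = Mul(0, 1) = 0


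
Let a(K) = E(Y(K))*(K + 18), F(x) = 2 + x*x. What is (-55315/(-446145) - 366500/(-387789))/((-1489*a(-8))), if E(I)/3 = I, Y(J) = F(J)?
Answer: -4110282023/11334931245001980 ≈ -3.6262e-7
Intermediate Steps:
F(x) = 2 + x²
Y(J) = 2 + J²
E(I) = 3*I
a(K) = (6 + 3*K²)*(18 + K) (a(K) = (3*(2 + K²))*(K + 18) = (6 + 3*K²)*(18 + K))
(-55315/(-446145) - 366500/(-387789))/((-1489*a(-8))) = (-55315/(-446145) - 366500/(-387789))/((-4467*(2 + (-8)²)*(18 - 8))) = (-55315*(-1/446145) - 366500*(-1/387789))/((-4467*(2 + 64)*10)) = (11063/89229 + 366500/387789)/((-4467*66*10)) = 4110282023/(3844669409*((-1489*1980))) = (4110282023/3844669409)/(-2948220) = (4110282023/3844669409)*(-1/2948220) = -4110282023/11334931245001980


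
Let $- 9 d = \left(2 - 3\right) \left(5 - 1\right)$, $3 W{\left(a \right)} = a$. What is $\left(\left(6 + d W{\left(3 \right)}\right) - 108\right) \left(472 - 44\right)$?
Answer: $- \frac{391192}{9} \approx -43466.0$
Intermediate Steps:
$W{\left(a \right)} = \frac{a}{3}$
$d = \frac{4}{9}$ ($d = - \frac{\left(2 - 3\right) \left(5 - 1\right)}{9} = - \frac{\left(-1\right) 4}{9} = \left(- \frac{1}{9}\right) \left(-4\right) = \frac{4}{9} \approx 0.44444$)
$\left(\left(6 + d W{\left(3 \right)}\right) - 108\right) \left(472 - 44\right) = \left(\left(6 + \frac{4 \cdot \frac{1}{3} \cdot 3}{9}\right) - 108\right) \left(472 - 44\right) = \left(\left(6 + \frac{4}{9} \cdot 1\right) - 108\right) 428 = \left(\left(6 + \frac{4}{9}\right) - 108\right) 428 = \left(\frac{58}{9} - 108\right) 428 = \left(- \frac{914}{9}\right) 428 = - \frac{391192}{9}$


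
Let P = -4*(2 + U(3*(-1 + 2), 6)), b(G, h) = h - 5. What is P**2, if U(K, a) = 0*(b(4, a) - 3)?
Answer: 64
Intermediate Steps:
b(G, h) = -5 + h
U(K, a) = 0 (U(K, a) = 0*((-5 + a) - 3) = 0*(-8 + a) = 0)
P = -8 (P = -4*(2 + 0) = -4*2 = -8)
P**2 = (-8)**2 = 64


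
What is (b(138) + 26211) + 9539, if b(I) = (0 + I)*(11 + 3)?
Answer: 37682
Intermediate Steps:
b(I) = 14*I (b(I) = I*14 = 14*I)
(b(138) + 26211) + 9539 = (14*138 + 26211) + 9539 = (1932 + 26211) + 9539 = 28143 + 9539 = 37682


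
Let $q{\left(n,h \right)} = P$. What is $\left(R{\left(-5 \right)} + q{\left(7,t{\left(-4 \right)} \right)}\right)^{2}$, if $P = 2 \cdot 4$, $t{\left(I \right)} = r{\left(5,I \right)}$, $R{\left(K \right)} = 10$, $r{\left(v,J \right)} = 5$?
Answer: $324$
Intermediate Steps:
$t{\left(I \right)} = 5$
$P = 8$
$q{\left(n,h \right)} = 8$
$\left(R{\left(-5 \right)} + q{\left(7,t{\left(-4 \right)} \right)}\right)^{2} = \left(10 + 8\right)^{2} = 18^{2} = 324$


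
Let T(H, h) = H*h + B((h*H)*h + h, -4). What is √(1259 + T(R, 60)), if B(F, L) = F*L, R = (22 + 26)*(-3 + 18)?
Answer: I*√10323781 ≈ 3213.1*I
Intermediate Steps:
R = 720 (R = 48*15 = 720)
T(H, h) = -4*h + H*h - 4*H*h² (T(H, h) = H*h + ((h*H)*h + h)*(-4) = H*h + ((H*h)*h + h)*(-4) = H*h + (H*h² + h)*(-4) = H*h + (h + H*h²)*(-4) = H*h + (-4*h - 4*H*h²) = -4*h + H*h - 4*H*h²)
√(1259 + T(R, 60)) = √(1259 + 60*(-4 + 720 - 4*720*60)) = √(1259 + 60*(-4 + 720 - 172800)) = √(1259 + 60*(-172084)) = √(1259 - 10325040) = √(-10323781) = I*√10323781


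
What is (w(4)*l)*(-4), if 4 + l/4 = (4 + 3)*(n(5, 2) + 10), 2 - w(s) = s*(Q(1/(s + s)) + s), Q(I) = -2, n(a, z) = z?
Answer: 7680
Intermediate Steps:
w(s) = 2 - s*(-2 + s)
l = 320 (l = -16 + 4*((4 + 3)*(2 + 10)) = -16 + 4*(7*12) = -16 + 4*84 = -16 + 336 = 320)
(w(4)*l)*(-4) = ((2 - 1*4² + 2*4)*320)*(-4) = ((2 - 1*16 + 8)*320)*(-4) = ((2 - 16 + 8)*320)*(-4) = -6*320*(-4) = -1920*(-4) = 7680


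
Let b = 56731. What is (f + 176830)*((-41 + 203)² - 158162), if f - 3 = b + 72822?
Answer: -40417828348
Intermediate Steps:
f = 129556 (f = 3 + (56731 + 72822) = 3 + 129553 = 129556)
(f + 176830)*((-41 + 203)² - 158162) = (129556 + 176830)*((-41 + 203)² - 158162) = 306386*(162² - 158162) = 306386*(26244 - 158162) = 306386*(-131918) = -40417828348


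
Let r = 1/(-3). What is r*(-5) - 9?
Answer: -22/3 ≈ -7.3333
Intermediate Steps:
r = -⅓ ≈ -0.33333
r*(-5) - 9 = -⅓*(-5) - 9 = 5/3 - 9 = -22/3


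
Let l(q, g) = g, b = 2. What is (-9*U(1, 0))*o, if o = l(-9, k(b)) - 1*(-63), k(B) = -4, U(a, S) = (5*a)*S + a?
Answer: -531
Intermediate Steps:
U(a, S) = a + 5*S*a (U(a, S) = 5*S*a + a = a + 5*S*a)
o = 59 (o = -4 - 1*(-63) = -4 + 63 = 59)
(-9*U(1, 0))*o = -9*(1 + 5*0)*59 = -9*(1 + 0)*59 = -9*59 = -531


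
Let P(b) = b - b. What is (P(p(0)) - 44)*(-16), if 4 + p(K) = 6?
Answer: 704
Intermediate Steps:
p(K) = 2 (p(K) = -4 + 6 = 2)
P(b) = 0
(P(p(0)) - 44)*(-16) = (0 - 44)*(-16) = -44*(-16) = 704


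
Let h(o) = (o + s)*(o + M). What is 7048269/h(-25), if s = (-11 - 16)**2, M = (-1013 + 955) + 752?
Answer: 2349423/156992 ≈ 14.965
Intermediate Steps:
M = 694 (M = -58 + 752 = 694)
s = 729 (s = (-27)**2 = 729)
h(o) = (694 + o)*(729 + o) (h(o) = (o + 729)*(o + 694) = (729 + o)*(694 + o) = (694 + o)*(729 + o))
7048269/h(-25) = 7048269/(505926 + (-25)**2 + 1423*(-25)) = 7048269/(505926 + 625 - 35575) = 7048269/470976 = 7048269*(1/470976) = 2349423/156992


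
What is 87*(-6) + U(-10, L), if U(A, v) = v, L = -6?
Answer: -528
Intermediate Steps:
87*(-6) + U(-10, L) = 87*(-6) - 6 = -522 - 6 = -528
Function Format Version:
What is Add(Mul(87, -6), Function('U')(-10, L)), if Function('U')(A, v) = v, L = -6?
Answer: -528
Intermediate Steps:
Add(Mul(87, -6), Function('U')(-10, L)) = Add(Mul(87, -6), -6) = Add(-522, -6) = -528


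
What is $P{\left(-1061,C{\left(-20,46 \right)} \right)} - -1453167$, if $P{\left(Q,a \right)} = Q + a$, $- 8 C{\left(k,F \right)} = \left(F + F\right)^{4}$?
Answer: $-7502806$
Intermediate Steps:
$C{\left(k,F \right)} = - 2 F^{4}$ ($C{\left(k,F \right)} = - \frac{\left(F + F\right)^{4}}{8} = - \frac{\left(2 F\right)^{4}}{8} = - \frac{16 F^{4}}{8} = - 2 F^{4}$)
$P{\left(-1061,C{\left(-20,46 \right)} \right)} - -1453167 = \left(-1061 - 2 \cdot 46^{4}\right) - -1453167 = \left(-1061 - 8954912\right) + 1453167 = -8955973 + 1453167 = -7502806$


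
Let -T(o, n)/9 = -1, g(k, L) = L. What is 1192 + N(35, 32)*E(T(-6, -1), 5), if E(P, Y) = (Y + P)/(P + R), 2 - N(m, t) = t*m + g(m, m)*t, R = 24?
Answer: 2668/11 ≈ 242.55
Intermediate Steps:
T(o, n) = 9 (T(o, n) = -9*(-1) = 9)
N(m, t) = 2 - 2*m*t (N(m, t) = 2 - (t*m + m*t) = 2 - (m*t + m*t) = 2 - 2*m*t)
E(P, Y) = (P + Y)/(24 + P) (E(P, Y) = (Y + P)/(P + 24) = (P + Y)/(24 + P))
1192 + N(35, 32)*E(T(-6, -1), 5) = 1192 + (2 - 2*35*32)*((9 + 5)/(24 + 9)) = 1192 + (2 - 2240)*(14/33) = 1192 - 746*14/11 = 1192 - 2238*14/33 = 1192 - 10444/11 = 2668/11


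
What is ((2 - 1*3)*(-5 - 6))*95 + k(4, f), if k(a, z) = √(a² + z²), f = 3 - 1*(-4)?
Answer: 1045 + √65 ≈ 1053.1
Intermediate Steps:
f = 7 (f = 3 + 4 = 7)
((2 - 1*3)*(-5 - 6))*95 + k(4, f) = ((2 - 1*3)*(-5 - 6))*95 + √(4² + 7²) = ((2 - 3)*(-11))*95 + √(16 + 49) = -1*(-11)*95 + √65 = 11*95 + √65 = 1045 + √65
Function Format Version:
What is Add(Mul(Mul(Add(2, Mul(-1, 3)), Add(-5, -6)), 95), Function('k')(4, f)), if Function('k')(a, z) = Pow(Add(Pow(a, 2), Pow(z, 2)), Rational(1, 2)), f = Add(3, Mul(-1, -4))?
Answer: Add(1045, Pow(65, Rational(1, 2))) ≈ 1053.1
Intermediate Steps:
f = 7 (f = Add(3, 4) = 7)
Add(Mul(Mul(Add(2, Mul(-1, 3)), Add(-5, -6)), 95), Function('k')(4, f)) = Add(Mul(Mul(Add(2, Mul(-1, 3)), Add(-5, -6)), 95), Pow(Add(Pow(4, 2), Pow(7, 2)), Rational(1, 2))) = Add(Mul(Mul(Add(2, -3), -11), 95), Pow(Add(16, 49), Rational(1, 2))) = Add(Mul(Mul(-1, -11), 95), Pow(65, Rational(1, 2))) = Add(Mul(11, 95), Pow(65, Rational(1, 2))) = Add(1045, Pow(65, Rational(1, 2)))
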